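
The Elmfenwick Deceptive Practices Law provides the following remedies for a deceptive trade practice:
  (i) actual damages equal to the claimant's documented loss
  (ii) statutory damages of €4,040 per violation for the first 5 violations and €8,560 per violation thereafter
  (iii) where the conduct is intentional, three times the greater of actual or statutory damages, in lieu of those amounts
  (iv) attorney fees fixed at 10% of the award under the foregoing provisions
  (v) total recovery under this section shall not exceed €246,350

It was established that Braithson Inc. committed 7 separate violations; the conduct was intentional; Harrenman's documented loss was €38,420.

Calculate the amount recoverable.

First 5 violations: 5 × €4,040 = €20,200
Remaining violations: (7 − 5) × €8,560 = €17,120
Statutory damages: €20,200 + €17,120 = €37,320
Greater of actual damages (€38,420) or statutory damages (€37,320): €38,420
Trebled: 3 × €38,420 = €115,260
Attorney fees: 10% of €115,260 = €11,526
Total before cap: €115,260 + €11,526 = €126,786
Cap at €246,350: €126,786 is within the cap, no reduction.

€126,786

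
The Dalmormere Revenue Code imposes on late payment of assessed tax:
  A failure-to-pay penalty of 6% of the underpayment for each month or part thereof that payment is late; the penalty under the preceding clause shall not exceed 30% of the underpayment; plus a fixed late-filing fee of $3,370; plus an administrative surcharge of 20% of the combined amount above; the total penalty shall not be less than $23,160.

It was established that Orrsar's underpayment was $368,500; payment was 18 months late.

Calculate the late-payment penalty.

$136,704

Accrued rate: 6% × 18 = 108%, capped at 30% → 30%
Failure-to-pay penalty: 30% of $368,500 = $110,550
Penalty before surcharge: $110,550 + $3,370 = $113,920
Administrative surcharge: 20% of $113,920 = $22,784
Total penalty: $113,920 + $22,784 = $136,704
Minimum $23,160: $136,704 meets the minimum, no increase.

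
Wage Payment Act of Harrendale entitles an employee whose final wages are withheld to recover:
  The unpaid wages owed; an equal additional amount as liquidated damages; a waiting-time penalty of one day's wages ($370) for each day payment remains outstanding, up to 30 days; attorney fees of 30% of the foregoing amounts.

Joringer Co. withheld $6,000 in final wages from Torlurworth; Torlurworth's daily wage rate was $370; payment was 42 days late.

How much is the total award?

Liquidated damages (equal amount): $6,000
Penalty days: min(42, 30) = 30
Waiting-time penalty: 30 × $370 = $11,100
Subtotal: $6,000 + $6,000 + $11,100 = $23,100
Attorney fees: 30% of $23,100 = $6,930
Total award: $23,100 + $6,930 = $30,030

Total award: $30,030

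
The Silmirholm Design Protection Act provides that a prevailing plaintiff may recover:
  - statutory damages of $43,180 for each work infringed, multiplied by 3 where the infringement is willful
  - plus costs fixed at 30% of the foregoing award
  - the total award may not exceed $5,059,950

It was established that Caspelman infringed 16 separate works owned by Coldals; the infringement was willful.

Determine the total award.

Statutory damages: 16 × $43,180 = $690,880
Trebled: 3 × $690,880 = $2,072,640
Costs: 30% of $2,072,640 = $621,792
Award plus costs: $2,072,640 + $621,792 = $2,694,432
Cap at $5,059,950: $2,694,432 is within the cap, no reduction.

$2,694,432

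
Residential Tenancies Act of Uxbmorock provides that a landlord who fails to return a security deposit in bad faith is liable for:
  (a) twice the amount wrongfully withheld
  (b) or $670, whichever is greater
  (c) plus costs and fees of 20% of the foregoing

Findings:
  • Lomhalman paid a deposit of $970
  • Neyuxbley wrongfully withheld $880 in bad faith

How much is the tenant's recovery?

Doubled: 2 × $880 = $1,760
Minimum $670: $1,760 meets the minimum, no increase.
Costs and fees: 20% of $1,760 = $352
Total recovery: $1,760 + $352 = $2,112

Recovery: $2,112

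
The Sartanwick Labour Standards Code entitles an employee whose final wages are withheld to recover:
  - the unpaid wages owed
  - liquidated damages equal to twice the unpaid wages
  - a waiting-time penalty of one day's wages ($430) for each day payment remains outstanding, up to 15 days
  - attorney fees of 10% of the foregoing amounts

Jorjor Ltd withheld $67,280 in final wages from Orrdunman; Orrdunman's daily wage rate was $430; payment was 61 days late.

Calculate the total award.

Doubled: 2 × $67,280 = $134,560
Penalty days: min(61, 15) = 15
Waiting-time penalty: 15 × $430 = $6,450
Subtotal: $67,280 + $134,560 + $6,450 = $208,290
Attorney fees: 10% of $208,290 = $20,829
Total award: $208,290 + $20,829 = $229,119

$229,119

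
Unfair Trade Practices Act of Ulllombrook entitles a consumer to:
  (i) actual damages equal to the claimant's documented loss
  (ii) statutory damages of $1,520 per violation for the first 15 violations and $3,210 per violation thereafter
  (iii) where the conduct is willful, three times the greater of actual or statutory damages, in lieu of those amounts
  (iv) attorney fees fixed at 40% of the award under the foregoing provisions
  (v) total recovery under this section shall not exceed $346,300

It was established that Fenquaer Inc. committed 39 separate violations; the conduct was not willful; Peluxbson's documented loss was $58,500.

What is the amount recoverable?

$221,676

First 15 violations: 15 × $1,520 = $22,800
Remaining violations: (39 − 15) × $3,210 = $77,040
Statutory damages: $22,800 + $77,040 = $99,840
Conduct not willful: the in-lieu enhancement does not apply.
Actual plus statutory damages: $58,500 + $99,840 = $158,340
Attorney fees: 40% of $158,340 = $63,336
Total before cap: $158,340 + $63,336 = $221,676
Cap at $346,300: $221,676 is within the cap, no reduction.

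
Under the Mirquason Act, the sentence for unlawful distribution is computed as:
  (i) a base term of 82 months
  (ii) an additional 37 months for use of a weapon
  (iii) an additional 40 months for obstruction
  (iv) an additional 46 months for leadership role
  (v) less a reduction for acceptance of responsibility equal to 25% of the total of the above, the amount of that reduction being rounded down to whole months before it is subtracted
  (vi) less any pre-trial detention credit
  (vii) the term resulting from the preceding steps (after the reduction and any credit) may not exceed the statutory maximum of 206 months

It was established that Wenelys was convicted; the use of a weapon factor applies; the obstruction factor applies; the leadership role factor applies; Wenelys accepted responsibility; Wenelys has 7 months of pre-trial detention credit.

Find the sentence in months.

Use of a weapon enhancement: +37 months
Obstruction enhancement: +40 months
Leadership role enhancement: +46 months
Adjusted term: 82 months + 37 months + 40 months + 46 months = 205 months
Acceptance of responsibility reduction: 25% of 205 months = 51 months (rounded down)
After reduction: 205 − 51 = 154 months
Less pre-trial detention credit: 154 months − 7 months = 147 months
Cap at 206 months: 147 months is within the cap, no reduction.

147 months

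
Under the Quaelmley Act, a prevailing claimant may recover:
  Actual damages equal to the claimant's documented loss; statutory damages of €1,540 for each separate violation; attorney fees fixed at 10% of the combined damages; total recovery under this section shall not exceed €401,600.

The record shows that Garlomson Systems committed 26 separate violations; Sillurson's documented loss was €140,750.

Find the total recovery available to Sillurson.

€198,869

Statutory damages: 26 × €1,540 = €40,040
Combined damages: €140,750 + €40,040 = €180,790
Attorney fees: 10% of €180,790 = €18,079
Total before cap: €180,790 + €18,079 = €198,869
Cap at €401,600: €198,869 is within the cap, no reduction.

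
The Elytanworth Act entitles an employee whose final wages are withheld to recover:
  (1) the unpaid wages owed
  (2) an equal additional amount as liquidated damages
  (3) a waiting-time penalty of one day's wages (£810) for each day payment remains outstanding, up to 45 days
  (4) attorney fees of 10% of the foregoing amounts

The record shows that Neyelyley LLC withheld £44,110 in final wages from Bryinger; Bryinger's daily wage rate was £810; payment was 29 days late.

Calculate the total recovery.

£122,881

Liquidated damages (equal amount): £44,110
Penalty days: min(29, 45) = 29
Waiting-time penalty: 29 × £810 = £23,490
Subtotal: £44,110 + £44,110 + £23,490 = £111,710
Attorney fees: 10% of £111,710 = £11,171
Total award: £111,710 + £11,171 = £122,881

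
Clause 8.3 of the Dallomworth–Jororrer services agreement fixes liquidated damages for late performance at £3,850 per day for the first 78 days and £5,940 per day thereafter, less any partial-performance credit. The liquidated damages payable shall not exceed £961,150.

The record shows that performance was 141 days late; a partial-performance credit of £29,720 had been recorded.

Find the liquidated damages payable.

£644,800

First 78 days: 78 × £3,850 = £300,300
Remaining days: (141 − 78) × £5,940 = £374,220
Accrued per-day damages: £300,300 + £374,220 = £674,520
Less partial-performance credit: £674,520 − £29,720 = £644,800
Cap at £961,150: £644,800 is within the cap, no reduction.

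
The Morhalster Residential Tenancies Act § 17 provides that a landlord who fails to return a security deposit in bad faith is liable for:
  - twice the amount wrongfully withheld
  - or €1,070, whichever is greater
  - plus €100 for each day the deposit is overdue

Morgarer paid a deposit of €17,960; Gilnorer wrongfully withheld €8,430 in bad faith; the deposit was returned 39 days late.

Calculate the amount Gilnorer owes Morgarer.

Doubled: 2 × €8,430 = €16,860
Minimum €1,070: €16,860 meets the minimum, no increase.
Late-return penalty: 39 × €100 = €3,900
Damages plus late penalty: €16,860 + €3,900 = €20,760

Recovery: €20,760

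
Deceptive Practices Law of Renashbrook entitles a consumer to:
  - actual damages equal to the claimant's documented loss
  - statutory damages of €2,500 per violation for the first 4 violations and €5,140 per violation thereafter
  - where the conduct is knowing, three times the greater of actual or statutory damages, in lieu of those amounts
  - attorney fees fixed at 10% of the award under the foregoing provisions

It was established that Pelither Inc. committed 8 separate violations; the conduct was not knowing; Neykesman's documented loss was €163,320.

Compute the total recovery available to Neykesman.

€213,268

First 4 violations: 4 × €2,500 = €10,000
Remaining violations: (8 − 4) × €5,140 = €20,560
Statutory damages: €10,000 + €20,560 = €30,560
Conduct not knowing: the in-lieu enhancement does not apply.
Actual plus statutory damages: €163,320 + €30,560 = €193,880
Attorney fees: 10% of €193,880 = €19,388
Total recovery: €193,880 + €19,388 = €213,268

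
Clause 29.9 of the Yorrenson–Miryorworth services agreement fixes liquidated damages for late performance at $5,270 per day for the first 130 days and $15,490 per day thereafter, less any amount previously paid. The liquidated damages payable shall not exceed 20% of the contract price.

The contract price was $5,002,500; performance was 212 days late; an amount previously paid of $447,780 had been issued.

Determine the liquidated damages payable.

First 130 days: 130 × $5,270 = $685,100
Remaining days: (212 − 130) × $15,490 = $1,270,180
Accrued per-day damages: $685,100 + $1,270,180 = $1,955,280
Less amount previously paid: $1,955,280 − $447,780 = $1,507,500
Cap: 20% of $5,002,500 = $1,000,500
Cap at $1,000,500: $1,507,500 exceeds the cap → $1,000,500

$1,000,500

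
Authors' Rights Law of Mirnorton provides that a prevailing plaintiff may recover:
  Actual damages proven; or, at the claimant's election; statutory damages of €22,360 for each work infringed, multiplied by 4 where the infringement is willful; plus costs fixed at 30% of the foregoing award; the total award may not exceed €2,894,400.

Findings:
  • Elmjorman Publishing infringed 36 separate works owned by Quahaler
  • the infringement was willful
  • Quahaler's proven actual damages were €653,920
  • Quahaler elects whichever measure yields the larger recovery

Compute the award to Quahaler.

Statutory damages: 36 × €22,360 = €804,960
Multiplied by 4: 4 × €804,960 = €3,219,840
Greater of actual damages (€653,920) or enhanced statutory damages (€3,219,840): €3,219,840
Costs: 30% of €3,219,840 = €965,952
Award plus costs: €3,219,840 + €965,952 = €4,185,792
Cap at €2,894,400: €4,185,792 exceeds the cap → €2,894,400

€2,894,400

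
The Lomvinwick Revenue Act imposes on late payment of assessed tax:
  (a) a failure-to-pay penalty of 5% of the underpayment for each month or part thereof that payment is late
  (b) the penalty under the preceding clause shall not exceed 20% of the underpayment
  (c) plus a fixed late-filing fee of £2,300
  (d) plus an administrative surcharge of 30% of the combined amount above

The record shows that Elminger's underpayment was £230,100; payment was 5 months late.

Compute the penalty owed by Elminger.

£62,816

Accrued rate: 5% × 5 = 25%, capped at 20% → 20%
Failure-to-pay penalty: 20% of £230,100 = £46,020
Penalty before surcharge: £46,020 + £2,300 = £48,320
Administrative surcharge: 30% of £48,320 = £14,496
Total penalty: £48,320 + £14,496 = £62,816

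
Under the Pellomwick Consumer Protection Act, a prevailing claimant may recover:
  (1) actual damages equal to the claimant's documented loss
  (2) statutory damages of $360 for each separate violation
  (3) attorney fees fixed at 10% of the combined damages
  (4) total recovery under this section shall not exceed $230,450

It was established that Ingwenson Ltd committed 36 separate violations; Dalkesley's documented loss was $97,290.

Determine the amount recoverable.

Statutory damages: 36 × $360 = $12,960
Combined damages: $97,290 + $12,960 = $110,250
Attorney fees: 10% of $110,250 = $11,025
Total before cap: $110,250 + $11,025 = $121,275
Cap at $230,450: $121,275 is within the cap, no reduction.

$121,275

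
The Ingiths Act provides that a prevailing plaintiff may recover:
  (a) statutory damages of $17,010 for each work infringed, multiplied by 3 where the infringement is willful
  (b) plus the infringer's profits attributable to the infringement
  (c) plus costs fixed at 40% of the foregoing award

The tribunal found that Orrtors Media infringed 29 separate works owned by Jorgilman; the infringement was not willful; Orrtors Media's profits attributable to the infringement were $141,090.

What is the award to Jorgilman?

$888,132

Statutory damages: 29 × $17,010 = $493,290
Infringement not willful: no ×3 enhancement.
Combined award: $493,290 + $141,090 = $634,380
Costs: 40% of $634,380 = $253,752
Award plus costs: $634,380 + $253,752 = $888,132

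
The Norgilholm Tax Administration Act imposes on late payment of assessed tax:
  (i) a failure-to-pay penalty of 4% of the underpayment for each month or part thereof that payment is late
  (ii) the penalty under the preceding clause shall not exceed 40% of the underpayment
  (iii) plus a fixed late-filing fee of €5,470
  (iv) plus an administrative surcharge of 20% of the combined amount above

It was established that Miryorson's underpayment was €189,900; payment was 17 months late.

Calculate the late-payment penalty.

Accrued rate: 4% × 17 = 68%, capped at 40% → 40%
Failure-to-pay penalty: 40% of €189,900 = €75,960
Penalty before surcharge: €75,960 + €5,470 = €81,430
Administrative surcharge: 20% of €81,430 = €16,286
Total penalty: €81,430 + €16,286 = €97,716

€97,716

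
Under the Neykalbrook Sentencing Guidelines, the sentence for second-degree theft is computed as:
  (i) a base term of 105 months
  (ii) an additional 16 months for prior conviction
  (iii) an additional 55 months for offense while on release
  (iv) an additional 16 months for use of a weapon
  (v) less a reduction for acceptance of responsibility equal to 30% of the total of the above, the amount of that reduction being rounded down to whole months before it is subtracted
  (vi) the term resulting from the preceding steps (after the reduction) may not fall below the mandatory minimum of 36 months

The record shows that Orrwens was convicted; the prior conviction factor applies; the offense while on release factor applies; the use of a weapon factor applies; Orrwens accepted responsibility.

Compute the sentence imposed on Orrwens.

Prior conviction enhancement: +16 months
Offense while on release enhancement: +55 months
Use of a weapon enhancement: +16 months
Adjusted term: 105 months + 16 months + 55 months + 16 months = 192 months
Acceptance of responsibility reduction: 30% of 192 months = 57 months (rounded down)
After reduction: 192 − 57 = 135 months
Minimum 36 months: 135 months meets the minimum, no increase.

135 months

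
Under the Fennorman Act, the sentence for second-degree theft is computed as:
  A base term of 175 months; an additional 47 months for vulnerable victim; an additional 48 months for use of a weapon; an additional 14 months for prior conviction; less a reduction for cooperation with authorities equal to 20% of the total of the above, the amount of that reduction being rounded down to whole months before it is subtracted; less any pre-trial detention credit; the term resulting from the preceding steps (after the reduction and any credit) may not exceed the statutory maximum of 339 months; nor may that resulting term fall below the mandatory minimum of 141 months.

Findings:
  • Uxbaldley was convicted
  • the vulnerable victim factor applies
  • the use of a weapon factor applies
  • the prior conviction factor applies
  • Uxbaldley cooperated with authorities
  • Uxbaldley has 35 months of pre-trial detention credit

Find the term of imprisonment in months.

193 months

Vulnerable victim enhancement: +47 months
Use of a weapon enhancement: +48 months
Prior conviction enhancement: +14 months
Adjusted term: 175 months + 47 months + 48 months + 14 months = 284 months
Cooperation with authorities reduction: 20% of 284 months = 56 months (rounded down)
After reduction: 284 − 56 = 228 months
Less pre-trial detention credit: 228 months − 35 months = 193 months
Cap at 339 months: 193 months is within the cap, no reduction.
Minimum 141 months: 193 months meets the minimum, no increase.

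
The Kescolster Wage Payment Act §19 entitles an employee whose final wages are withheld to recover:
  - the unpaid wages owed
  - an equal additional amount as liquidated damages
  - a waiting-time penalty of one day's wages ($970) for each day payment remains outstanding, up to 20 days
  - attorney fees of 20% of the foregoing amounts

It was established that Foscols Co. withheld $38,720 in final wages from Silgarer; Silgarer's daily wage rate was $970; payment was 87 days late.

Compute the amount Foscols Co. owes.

Liquidated damages (equal amount): $38,720
Penalty days: min(87, 20) = 20
Waiting-time penalty: 20 × $970 = $19,400
Subtotal: $38,720 + $38,720 + $19,400 = $96,840
Attorney fees: 20% of $96,840 = $19,368
Total award: $96,840 + $19,368 = $116,208

$116,208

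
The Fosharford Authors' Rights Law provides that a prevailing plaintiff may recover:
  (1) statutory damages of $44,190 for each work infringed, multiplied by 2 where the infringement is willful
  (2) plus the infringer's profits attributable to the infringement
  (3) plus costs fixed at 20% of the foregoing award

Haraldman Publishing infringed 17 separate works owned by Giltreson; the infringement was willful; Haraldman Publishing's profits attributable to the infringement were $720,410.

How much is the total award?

Statutory damages: 17 × $44,190 = $751,230
Doubled: 2 × $751,230 = $1,502,460
Combined award: $1,502,460 + $720,410 = $2,222,870
Costs: 20% of $2,222,870 = $444,574
Award plus costs: $2,222,870 + $444,574 = $2,667,444

$2,667,444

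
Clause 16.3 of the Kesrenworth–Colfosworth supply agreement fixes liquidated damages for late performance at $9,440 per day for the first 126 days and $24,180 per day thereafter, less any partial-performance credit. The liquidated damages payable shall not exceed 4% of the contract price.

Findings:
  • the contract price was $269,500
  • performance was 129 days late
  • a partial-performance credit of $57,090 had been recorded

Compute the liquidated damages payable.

First 126 days: 126 × $9,440 = $1,189,440
Remaining days: (129 − 126) × $24,180 = $72,540
Accrued per-day damages: $1,189,440 + $72,540 = $1,261,980
Less partial-performance credit: $1,261,980 − $57,090 = $1,204,890
Cap: 4% of $269,500 = $10,780
Cap at $10,780: $1,204,890 exceeds the cap → $10,780

Liquidated damages: $10,780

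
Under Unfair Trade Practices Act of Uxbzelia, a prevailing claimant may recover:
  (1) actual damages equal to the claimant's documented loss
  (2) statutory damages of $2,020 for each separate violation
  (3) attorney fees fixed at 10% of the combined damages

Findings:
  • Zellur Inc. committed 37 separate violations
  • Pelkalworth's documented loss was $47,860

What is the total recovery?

$134,860

Statutory damages: 37 × $2,020 = $74,740
Combined damages: $47,860 + $74,740 = $122,600
Attorney fees: 10% of $122,600 = $12,260
Total recovery: $122,600 + $12,260 = $134,860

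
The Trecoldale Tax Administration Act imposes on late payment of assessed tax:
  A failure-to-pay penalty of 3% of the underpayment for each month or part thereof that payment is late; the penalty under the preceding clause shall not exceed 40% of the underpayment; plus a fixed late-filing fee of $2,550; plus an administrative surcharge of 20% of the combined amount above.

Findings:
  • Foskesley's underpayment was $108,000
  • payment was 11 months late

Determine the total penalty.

$45,828

Accrued rate: 3% × 11 = 33%, capped at 40% → 33%
Failure-to-pay penalty: 33% of $108,000 = $35,640
Penalty before surcharge: $35,640 + $2,550 = $38,190
Administrative surcharge: 20% of $38,190 = $7,638
Total penalty: $38,190 + $7,638 = $45,828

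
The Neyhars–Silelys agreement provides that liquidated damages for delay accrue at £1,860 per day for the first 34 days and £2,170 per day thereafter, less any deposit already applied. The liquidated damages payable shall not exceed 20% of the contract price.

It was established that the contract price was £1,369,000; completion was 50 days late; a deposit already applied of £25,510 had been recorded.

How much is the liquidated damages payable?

£72,450

First 34 days: 34 × £1,860 = £63,240
Remaining days: (50 − 34) × £2,170 = £34,720
Accrued per-day damages: £63,240 + £34,720 = £97,960
Less deposit already applied: £97,960 − £25,510 = £72,450
Cap: 20% of £1,369,000 = £273,800
Cap at £273,800: £72,450 is within the cap, no reduction.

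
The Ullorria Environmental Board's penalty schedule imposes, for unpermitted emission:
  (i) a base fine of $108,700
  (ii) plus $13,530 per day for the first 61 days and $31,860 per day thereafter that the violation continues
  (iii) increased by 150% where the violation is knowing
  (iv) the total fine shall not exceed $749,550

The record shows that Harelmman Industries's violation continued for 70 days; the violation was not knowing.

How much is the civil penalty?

First 61 days: 61 × $13,530 = $825,330
Remaining days: (70 − 61) × $31,860 = $286,740
Per-day component: $825,330 + $286,740 = $1,112,070
Base plus per-day: $108,700 + $1,112,070 = $1,220,770
The violation was not knowing: no 150% increase.
Cap at $749,550: $1,220,770 exceeds the cap → $749,550

$749,550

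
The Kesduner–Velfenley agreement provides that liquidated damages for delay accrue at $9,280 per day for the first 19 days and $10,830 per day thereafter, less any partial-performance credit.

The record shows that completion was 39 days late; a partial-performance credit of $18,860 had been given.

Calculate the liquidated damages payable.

$374,060

First 19 days: 19 × $9,280 = $176,320
Remaining days: (39 − 19) × $10,830 = $216,600
Accrued per-day damages: $176,320 + $216,600 = $392,920
Less partial-performance credit: $392,920 − $18,860 = $374,060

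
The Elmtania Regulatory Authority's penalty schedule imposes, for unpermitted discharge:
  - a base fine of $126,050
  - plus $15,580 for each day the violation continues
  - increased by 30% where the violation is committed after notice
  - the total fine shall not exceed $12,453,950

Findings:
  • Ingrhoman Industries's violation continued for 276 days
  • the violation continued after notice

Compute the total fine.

Per-day component: 276 × $15,580 = $4,300,080
Base plus per-day: $126,050 + $4,300,080 = $4,426,130
Enhancement: 30% of $4,426,130 = $1,327,839
Enhanced fine: $4,426,130 + $1,327,839 = $5,753,969
Cap at $12,453,950: $5,753,969 is within the cap, no reduction.

$5,753,969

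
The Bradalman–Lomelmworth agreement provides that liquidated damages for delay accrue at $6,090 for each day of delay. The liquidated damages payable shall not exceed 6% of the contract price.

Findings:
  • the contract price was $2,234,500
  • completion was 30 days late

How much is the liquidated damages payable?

$134,070

Per-day damages: 30 × $6,090 = $182,700
Cap: 6% of $2,234,500 = $134,070
Cap at $134,070: $182,700 exceeds the cap → $134,070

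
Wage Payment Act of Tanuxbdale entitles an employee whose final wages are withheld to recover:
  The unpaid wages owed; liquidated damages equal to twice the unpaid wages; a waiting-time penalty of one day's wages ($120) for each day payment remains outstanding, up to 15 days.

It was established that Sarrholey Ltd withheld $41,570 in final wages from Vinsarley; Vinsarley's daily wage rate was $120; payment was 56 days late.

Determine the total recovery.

$126,510

Doubled: 2 × $41,570 = $83,140
Penalty days: min(56, 15) = 15
Waiting-time penalty: 15 × $120 = $1,800
Total award: $41,570 + $83,140 + $1,800 = $126,510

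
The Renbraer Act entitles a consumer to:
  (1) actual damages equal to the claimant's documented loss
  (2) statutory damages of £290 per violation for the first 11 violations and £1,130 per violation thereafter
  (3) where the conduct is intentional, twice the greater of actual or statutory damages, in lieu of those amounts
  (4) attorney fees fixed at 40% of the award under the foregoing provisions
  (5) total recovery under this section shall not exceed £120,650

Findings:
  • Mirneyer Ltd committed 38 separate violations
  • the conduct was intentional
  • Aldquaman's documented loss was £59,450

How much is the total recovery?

£120,650

First 11 violations: 11 × £290 = £3,190
Remaining violations: (38 − 11) × £1,130 = £30,510
Statutory damages: £3,190 + £30,510 = £33,700
Greater of actual damages (£59,450) or statutory damages (£33,700): £59,450
Doubled: 2 × £59,450 = £118,900
Attorney fees: 40% of £118,900 = £47,560
Total before cap: £118,900 + £47,560 = £166,460
Cap at £120,650: £166,460 exceeds the cap → £120,650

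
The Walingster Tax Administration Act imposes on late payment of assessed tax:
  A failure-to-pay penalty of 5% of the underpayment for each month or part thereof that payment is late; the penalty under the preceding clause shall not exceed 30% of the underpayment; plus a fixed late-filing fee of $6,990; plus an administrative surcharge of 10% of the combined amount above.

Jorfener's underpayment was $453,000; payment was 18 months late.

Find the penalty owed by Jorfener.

Accrued rate: 5% × 18 = 90%, capped at 30% → 30%
Failure-to-pay penalty: 30% of $453,000 = $135,900
Penalty before surcharge: $135,900 + $6,990 = $142,890
Administrative surcharge: 10% of $142,890 = $14,289
Total penalty: $142,890 + $14,289 = $157,179

$157,179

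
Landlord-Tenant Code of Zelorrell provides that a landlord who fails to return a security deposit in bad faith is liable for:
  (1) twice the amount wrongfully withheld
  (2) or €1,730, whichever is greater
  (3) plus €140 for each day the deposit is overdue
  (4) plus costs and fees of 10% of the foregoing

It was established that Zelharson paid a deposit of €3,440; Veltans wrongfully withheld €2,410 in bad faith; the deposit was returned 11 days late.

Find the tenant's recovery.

€6,996

Doubled: 2 × €2,410 = €4,820
Minimum €1,730: €4,820 meets the minimum, no increase.
Late-return penalty: 11 × €140 = €1,540
Damages plus late penalty: €4,820 + €1,540 = €6,360
Costs and fees: 10% of €6,360 = €636
Total recovery: €6,360 + €636 = €6,996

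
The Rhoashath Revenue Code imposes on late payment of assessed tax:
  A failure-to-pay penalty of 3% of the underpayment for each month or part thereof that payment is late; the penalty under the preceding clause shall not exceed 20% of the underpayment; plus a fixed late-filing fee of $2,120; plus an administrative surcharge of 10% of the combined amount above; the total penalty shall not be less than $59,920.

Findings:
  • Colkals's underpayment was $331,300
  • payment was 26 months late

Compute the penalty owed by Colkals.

Accrued rate: 3% × 26 = 78%, capped at 20% → 20%
Failure-to-pay penalty: 20% of $331,300 = $66,260
Penalty before surcharge: $66,260 + $2,120 = $68,380
Administrative surcharge: 10% of $68,380 = $6,838
Total penalty: $68,380 + $6,838 = $75,218
Minimum $59,920: $75,218 meets the minimum, no increase.

$75,218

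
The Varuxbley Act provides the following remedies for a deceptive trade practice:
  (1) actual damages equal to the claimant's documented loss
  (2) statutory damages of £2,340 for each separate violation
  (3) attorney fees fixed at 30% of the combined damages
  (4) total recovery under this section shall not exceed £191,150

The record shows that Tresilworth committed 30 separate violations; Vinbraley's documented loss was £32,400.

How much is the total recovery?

Statutory damages: 30 × £2,340 = £70,200
Combined damages: £32,400 + £70,200 = £102,600
Attorney fees: 30% of £102,600 = £30,780
Total before cap: £102,600 + £30,780 = £133,380
Cap at £191,150: £133,380 is within the cap, no reduction.

£133,380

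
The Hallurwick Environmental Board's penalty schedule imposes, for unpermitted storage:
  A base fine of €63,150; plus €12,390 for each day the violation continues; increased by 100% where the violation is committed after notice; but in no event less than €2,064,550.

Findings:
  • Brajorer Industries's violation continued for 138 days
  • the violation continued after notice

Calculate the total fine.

€3,545,940

Per-day component: 138 × €12,390 = €1,709,820
Base plus per-day: €63,150 + €1,709,820 = €1,772,970
Enhancement: 100% of €1,772,970 = €1,772,970
Enhanced fine: €1,772,970 + €1,772,970 = €3,545,940
Minimum €2,064,550: €3,545,940 meets the minimum, no increase.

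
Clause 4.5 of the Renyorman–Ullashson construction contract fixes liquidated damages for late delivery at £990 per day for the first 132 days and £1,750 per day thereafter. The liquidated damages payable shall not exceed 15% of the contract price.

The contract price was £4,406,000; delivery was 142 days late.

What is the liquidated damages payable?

First 132 days: 132 × £990 = £130,680
Remaining days: (142 − 132) × £1,750 = £17,500
Accrued per-day damages: £130,680 + £17,500 = £148,180
Cap: 15% of £4,406,000 = £660,900
Cap at £660,900: £148,180 is within the cap, no reduction.

£148,180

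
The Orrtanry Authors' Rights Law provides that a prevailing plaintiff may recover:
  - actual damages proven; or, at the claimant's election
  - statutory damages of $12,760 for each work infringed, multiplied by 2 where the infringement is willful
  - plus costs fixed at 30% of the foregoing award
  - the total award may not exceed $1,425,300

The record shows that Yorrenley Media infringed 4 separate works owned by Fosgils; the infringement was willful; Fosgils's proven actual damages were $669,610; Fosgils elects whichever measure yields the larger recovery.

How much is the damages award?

Statutory damages: 4 × $12,760 = $51,040
Doubled: 2 × $51,040 = $102,080
Greater of actual damages ($669,610) or enhanced statutory damages ($102,080): $669,610
Costs: 30% of $669,610 = $200,883
Award plus costs: $669,610 + $200,883 = $870,493
Cap at $1,425,300: $870,493 is within the cap, no reduction.

$870,493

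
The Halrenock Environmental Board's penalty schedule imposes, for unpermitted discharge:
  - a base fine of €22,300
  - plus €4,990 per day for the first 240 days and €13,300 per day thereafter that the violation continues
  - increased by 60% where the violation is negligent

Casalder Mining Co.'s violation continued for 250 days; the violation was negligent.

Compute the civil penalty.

€2,164,640

First 240 days: 240 × €4,990 = €1,197,600
Remaining days: (250 − 240) × €13,300 = €133,000
Per-day component: €1,197,600 + €133,000 = €1,330,600
Base plus per-day: €22,300 + €1,330,600 = €1,352,900
Enhancement: 60% of €1,352,900 = €811,740
Enhanced fine: €1,352,900 + €811,740 = €2,164,640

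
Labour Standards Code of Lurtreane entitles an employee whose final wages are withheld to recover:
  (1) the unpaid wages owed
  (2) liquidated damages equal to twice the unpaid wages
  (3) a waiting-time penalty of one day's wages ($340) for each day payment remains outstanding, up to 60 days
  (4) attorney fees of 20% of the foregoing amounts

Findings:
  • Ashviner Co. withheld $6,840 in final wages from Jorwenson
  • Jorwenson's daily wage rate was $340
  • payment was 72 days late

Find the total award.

$49,104

Doubled: 2 × $6,840 = $13,680
Penalty days: min(72, 60) = 60
Waiting-time penalty: 60 × $340 = $20,400
Subtotal: $6,840 + $13,680 + $20,400 = $40,920
Attorney fees: 20% of $40,920 = $8,184
Total award: $40,920 + $8,184 = $49,104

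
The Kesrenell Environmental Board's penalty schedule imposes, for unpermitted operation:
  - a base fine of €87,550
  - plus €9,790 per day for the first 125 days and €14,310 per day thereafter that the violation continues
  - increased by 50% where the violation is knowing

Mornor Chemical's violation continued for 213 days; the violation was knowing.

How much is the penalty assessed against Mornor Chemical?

First 125 days: 125 × €9,790 = €1,223,750
Remaining days: (213 − 125) × €14,310 = €1,259,280
Per-day component: €1,223,750 + €1,259,280 = €2,483,030
Base plus per-day: €87,550 + €2,483,030 = €2,570,580
Enhancement: 50% of €2,570,580 = €1,285,290
Enhanced fine: €2,570,580 + €1,285,290 = €3,855,870

€3,855,870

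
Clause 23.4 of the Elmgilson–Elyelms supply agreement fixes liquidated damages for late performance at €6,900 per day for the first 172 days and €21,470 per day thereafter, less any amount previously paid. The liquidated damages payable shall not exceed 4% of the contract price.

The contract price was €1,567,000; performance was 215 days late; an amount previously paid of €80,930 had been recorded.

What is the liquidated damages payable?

First 172 days: 172 × €6,900 = €1,186,800
Remaining days: (215 − 172) × €21,470 = €923,210
Accrued per-day damages: €1,186,800 + €923,210 = €2,110,010
Less amount previously paid: €2,110,010 − €80,930 = €2,029,080
Cap: 4% of €1,567,000 = €62,680
Cap at €62,680: €2,029,080 exceeds the cap → €62,680

€62,680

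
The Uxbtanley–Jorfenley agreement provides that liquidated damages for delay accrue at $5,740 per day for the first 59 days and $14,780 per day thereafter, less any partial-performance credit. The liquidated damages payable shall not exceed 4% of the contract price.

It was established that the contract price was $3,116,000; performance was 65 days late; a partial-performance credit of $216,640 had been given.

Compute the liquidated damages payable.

First 59 days: 59 × $5,740 = $338,660
Remaining days: (65 − 59) × $14,780 = $88,680
Accrued per-day damages: $338,660 + $88,680 = $427,340
Less partial-performance credit: $427,340 − $216,640 = $210,700
Cap: 4% of $3,116,000 = $124,640
Cap at $124,640: $210,700 exceeds the cap → $124,640

$124,640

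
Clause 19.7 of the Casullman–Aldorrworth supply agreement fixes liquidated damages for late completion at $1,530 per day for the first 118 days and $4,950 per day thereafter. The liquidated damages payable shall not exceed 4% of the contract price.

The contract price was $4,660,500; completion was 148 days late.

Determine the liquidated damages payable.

First 118 days: 118 × $1,530 = $180,540
Remaining days: (148 − 118) × $4,950 = $148,500
Accrued per-day damages: $180,540 + $148,500 = $329,040
Cap: 4% of $4,660,500 = $186,420
Cap at $186,420: $329,040 exceeds the cap → $186,420

$186,420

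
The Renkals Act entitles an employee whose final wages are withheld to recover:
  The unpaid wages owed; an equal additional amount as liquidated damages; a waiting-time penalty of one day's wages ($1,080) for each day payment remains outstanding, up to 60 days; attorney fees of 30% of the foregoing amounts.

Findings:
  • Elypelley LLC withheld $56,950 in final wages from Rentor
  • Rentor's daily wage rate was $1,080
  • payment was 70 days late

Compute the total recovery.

Liquidated damages (equal amount): $56,950
Penalty days: min(70, 60) = 60
Waiting-time penalty: 60 × $1,080 = $64,800
Subtotal: $56,950 + $56,950 + $64,800 = $178,700
Attorney fees: 30% of $178,700 = $53,610
Total award: $178,700 + $53,610 = $232,310

$232,310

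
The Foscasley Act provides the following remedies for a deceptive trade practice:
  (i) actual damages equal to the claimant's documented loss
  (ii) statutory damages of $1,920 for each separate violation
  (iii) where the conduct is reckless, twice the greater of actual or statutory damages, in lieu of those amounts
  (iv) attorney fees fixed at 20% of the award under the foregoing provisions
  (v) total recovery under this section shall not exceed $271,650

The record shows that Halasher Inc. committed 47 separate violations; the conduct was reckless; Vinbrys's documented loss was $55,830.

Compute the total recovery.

Statutory damages: 47 × $1,920 = $90,240
Greater of actual damages ($55,830) or statutory damages ($90,240): $90,240
Doubled: 2 × $90,240 = $180,480
Attorney fees: 20% of $180,480 = $36,096
Total before cap: $180,480 + $36,096 = $216,576
Cap at $271,650: $216,576 is within the cap, no reduction.

$216,576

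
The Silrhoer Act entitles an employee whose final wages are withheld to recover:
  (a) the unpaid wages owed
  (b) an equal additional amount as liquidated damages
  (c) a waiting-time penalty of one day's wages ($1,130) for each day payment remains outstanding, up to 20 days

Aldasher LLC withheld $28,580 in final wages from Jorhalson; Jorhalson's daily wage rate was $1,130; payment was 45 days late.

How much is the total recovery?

Liquidated damages (equal amount): $28,580
Penalty days: min(45, 20) = 20
Waiting-time penalty: 20 × $1,130 = $22,600
Total award: $28,580 + $28,580 + $22,600 = $79,760

$79,760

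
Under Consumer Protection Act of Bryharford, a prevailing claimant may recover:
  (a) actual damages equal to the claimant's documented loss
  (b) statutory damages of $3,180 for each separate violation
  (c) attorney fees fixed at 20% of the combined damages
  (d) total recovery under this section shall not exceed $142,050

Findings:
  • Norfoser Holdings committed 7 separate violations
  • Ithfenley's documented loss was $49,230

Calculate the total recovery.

Statutory damages: 7 × $3,180 = $22,260
Combined damages: $49,230 + $22,260 = $71,490
Attorney fees: 20% of $71,490 = $14,298
Total before cap: $71,490 + $14,298 = $85,788
Cap at $142,050: $85,788 is within the cap, no reduction.

$85,788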